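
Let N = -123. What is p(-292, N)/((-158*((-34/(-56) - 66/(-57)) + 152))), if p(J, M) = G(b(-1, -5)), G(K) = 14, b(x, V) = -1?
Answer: -3724/6462437 ≈ -0.00057625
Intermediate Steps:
p(J, M) = 14
p(-292, N)/((-158*((-34/(-56) - 66/(-57)) + 152))) = 14/((-158*((-34/(-56) - 66/(-57)) + 152))) = 14/((-158*((-34*(-1/56) - 66*(-1/57)) + 152))) = 14/((-158*((17/28 + 22/19) + 152))) = 14/((-158*(939/532 + 152))) = 14/((-158*81803/532)) = 14/(-6462437/266) = 14*(-266/6462437) = -3724/6462437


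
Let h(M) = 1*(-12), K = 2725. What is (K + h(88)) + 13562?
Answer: 16275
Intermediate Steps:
h(M) = -12
(K + h(88)) + 13562 = (2725 - 12) + 13562 = 2713 + 13562 = 16275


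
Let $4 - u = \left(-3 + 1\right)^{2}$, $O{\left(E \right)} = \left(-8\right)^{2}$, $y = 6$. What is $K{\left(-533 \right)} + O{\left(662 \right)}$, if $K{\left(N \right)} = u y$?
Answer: $64$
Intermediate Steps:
$O{\left(E \right)} = 64$
$u = 0$ ($u = 4 - \left(-3 + 1\right)^{2} = 4 - \left(-2\right)^{2} = 4 - 4 = 0$)
$K{\left(N \right)} = 0$ ($K{\left(N \right)} = 0 \cdot 6 = 0$)
$K{\left(-533 \right)} + O{\left(662 \right)} = 0 + 64 = 64$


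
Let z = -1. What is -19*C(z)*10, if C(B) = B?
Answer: 190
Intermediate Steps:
-19*C(z)*10 = -19*(-1)*10 = 19*10 = 190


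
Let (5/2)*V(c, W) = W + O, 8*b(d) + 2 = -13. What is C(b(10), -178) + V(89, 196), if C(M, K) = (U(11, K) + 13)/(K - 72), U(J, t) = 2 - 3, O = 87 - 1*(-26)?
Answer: 15444/125 ≈ 123.55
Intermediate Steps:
O = 113 (O = 87 + 26 = 113)
U(J, t) = -1
b(d) = -15/8 (b(d) = -¼ + (⅛)*(-13) = -¼ - 13/8 = -15/8)
V(c, W) = 226/5 + 2*W/5 (V(c, W) = 2*(W + 113)/5 = 2*(113 + W)/5 = 226/5 + 2*W/5)
C(M, K) = 12/(-72 + K) (C(M, K) = (-1 + 13)/(K - 72) = 12/(-72 + K))
C(b(10), -178) + V(89, 196) = 12/(-72 - 178) + (226/5 + (⅖)*196) = 12/(-250) + (226/5 + 392/5) = 12*(-1/250) + 618/5 = -6/125 + 618/5 = 15444/125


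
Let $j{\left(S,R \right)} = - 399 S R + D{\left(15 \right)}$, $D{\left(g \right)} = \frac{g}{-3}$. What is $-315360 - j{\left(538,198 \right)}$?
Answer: $42187721$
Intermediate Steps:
$D{\left(g \right)} = - \frac{g}{3}$ ($D{\left(g \right)} = g \left(- \frac{1}{3}\right) = - \frac{g}{3}$)
$j{\left(S,R \right)} = -5 - 399 R S$ ($j{\left(S,R \right)} = - 399 S R - 5 = - 399 R S - 5 = -5 - 399 R S$)
$-315360 - j{\left(538,198 \right)} = -315360 - \left(-5 - 79002 \cdot 538\right) = -315360 - \left(-5 - 42503076\right) = -315360 - -42503081 = -315360 + 42503081 = 42187721$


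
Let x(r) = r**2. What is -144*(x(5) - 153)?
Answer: 18432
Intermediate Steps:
-144*(x(5) - 153) = -144*(5**2 - 153) = -144*(25 - 153) = -144*(-128) = 18432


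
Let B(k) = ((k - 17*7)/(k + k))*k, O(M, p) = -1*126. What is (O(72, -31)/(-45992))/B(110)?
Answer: -7/11498 ≈ -0.00060880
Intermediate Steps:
O(M, p) = -126
B(k) = -119/2 + k/2 (B(k) = ((k - 119)/((2*k)))*k = ((-119 + k)*(1/(2*k)))*k = ((-119 + k)/(2*k))*k = -119/2 + k/2)
(O(72, -31)/(-45992))/B(110) = (-126/(-45992))/(-119/2 + (½)*110) = (-126*(-1/45992))/(-119/2 + 55) = 63/(22996*(-9/2)) = (63/22996)*(-2/9) = -7/11498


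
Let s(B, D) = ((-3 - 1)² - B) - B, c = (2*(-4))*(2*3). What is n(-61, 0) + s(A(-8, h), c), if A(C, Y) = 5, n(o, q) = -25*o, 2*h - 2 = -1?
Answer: 1531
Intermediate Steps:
h = ½ (h = 1 + (½)*(-1) = 1 - ½ = ½ ≈ 0.50000)
c = -48 (c = -8*6 = -48)
s(B, D) = 16 - 2*B (s(B, D) = ((-4)² - B) - B = (16 - B) - B = 16 - 2*B)
n(-61, 0) + s(A(-8, h), c) = -25*(-61) + (16 - 2*5) = 1525 + (16 - 10) = 1525 + 6 = 1531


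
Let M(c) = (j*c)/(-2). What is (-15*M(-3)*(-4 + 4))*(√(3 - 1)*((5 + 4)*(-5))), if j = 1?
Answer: 0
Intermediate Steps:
M(c) = -c/2 (M(c) = (1*c)/(-2) = c*(-½) = -c/2)
(-15*M(-3)*(-4 + 4))*(√(3 - 1)*((5 + 4)*(-5))) = (-15*(-½*(-3))*(-4 + 4))*(√(3 - 1)*((5 + 4)*(-5))) = (-45*0/2)*(√2*(9*(-5))) = (-15*0)*(√2*(-45)) = 0*(-45*√2) = 0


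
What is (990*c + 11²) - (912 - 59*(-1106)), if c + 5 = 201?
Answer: 127995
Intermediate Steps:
c = 196 (c = -5 + 201 = 196)
(990*c + 11²) - (912 - 59*(-1106)) = (990*196 + 11²) - (912 - 59*(-1106)) = (194040 + 121) - (912 + 65254) = 194161 - 1*66166 = 194161 - 66166 = 127995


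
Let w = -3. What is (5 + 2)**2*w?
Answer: -147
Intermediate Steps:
(5 + 2)**2*w = (5 + 2)**2*(-3) = 7**2*(-3) = 49*(-3) = -147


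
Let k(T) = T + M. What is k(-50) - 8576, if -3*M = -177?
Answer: -8567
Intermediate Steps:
M = 59 (M = -⅓*(-177) = 59)
k(T) = 59 + T (k(T) = T + 59 = 59 + T)
k(-50) - 8576 = (59 - 50) - 8576 = 9 - 8576 = -8567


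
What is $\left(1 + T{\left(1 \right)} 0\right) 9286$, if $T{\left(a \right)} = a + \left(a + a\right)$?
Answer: $9286$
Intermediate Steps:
$T{\left(a \right)} = 3 a$ ($T{\left(a \right)} = a + 2 a = 3 a$)
$\left(1 + T{\left(1 \right)} 0\right) 9286 = \left(1 + 3 \cdot 1 \cdot 0\right) 9286 = \left(1 + 3 \cdot 0\right) 9286 = \left(1 + 0\right) 9286 = 1 \cdot 9286 = 9286$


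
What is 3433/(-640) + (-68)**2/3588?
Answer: -2339561/574080 ≈ -4.0753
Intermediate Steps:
3433/(-640) + (-68)**2/3588 = 3433*(-1/640) + 4624*(1/3588) = -3433/640 + 1156/897 = -2339561/574080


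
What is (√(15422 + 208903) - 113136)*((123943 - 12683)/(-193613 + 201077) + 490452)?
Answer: -17257223273432/311 + 4576056235*√997/622 ≈ -5.5257e+10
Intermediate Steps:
(√(15422 + 208903) - 113136)*((123943 - 12683)/(-193613 + 201077) + 490452) = (√224325 - 113136)*(111260/7464 + 490452) = (15*√997 - 113136)*(111260*(1/7464) + 490452) = (-113136 + 15*√997)*(27815/1866 + 490452) = (-113136 + 15*√997)*(915211247/1866) = -17257223273432/311 + 4576056235*√997/622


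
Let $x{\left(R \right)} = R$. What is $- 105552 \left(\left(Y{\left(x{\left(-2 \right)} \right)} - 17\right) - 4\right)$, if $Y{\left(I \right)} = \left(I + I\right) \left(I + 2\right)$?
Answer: $2216592$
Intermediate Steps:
$Y{\left(I \right)} = 2 I \left(2 + I\right)$
$- 105552 \left(\left(Y{\left(x{\left(-2 \right)} \right)} - 17\right) - 4\right) = - 105552 \left(\left(2 \left(-2\right) \left(2 - 2\right) - 17\right) - 4\right) = - 105552 \left(\left(2 \left(-2\right) 0 - 17\right) - 4\right) = - 105552 \left(\left(0 - 17\right) - 4\right) = - 105552 \left(-17 - 4\right) = \left(-105552\right) \left(-21\right) = 2216592$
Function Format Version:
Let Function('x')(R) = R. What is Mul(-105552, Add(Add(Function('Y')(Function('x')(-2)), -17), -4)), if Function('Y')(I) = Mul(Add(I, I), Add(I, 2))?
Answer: 2216592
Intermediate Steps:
Function('Y')(I) = Mul(2, I, Add(2, I)) (Function('Y')(I) = Mul(Mul(2, I), Add(2, I)) = Mul(2, I, Add(2, I)))
Mul(-105552, Add(Add(Function('Y')(Function('x')(-2)), -17), -4)) = Mul(-105552, Add(Add(Mul(2, -2, Add(2, -2)), -17), -4)) = Mul(-105552, Add(Add(Mul(2, -2, 0), -17), -4)) = Mul(-105552, Add(Add(0, -17), -4)) = Mul(-105552, Add(-17, -4)) = Mul(-105552, -21) = 2216592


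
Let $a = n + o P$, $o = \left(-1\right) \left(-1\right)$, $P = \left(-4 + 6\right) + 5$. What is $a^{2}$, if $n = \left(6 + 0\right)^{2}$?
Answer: $1849$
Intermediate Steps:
$P = 7$ ($P = 2 + 5 = 7$)
$o = 1$
$n = 36$ ($n = 6^{2} = 36$)
$a = 43$ ($a = 36 + 1 \cdot 7 = 36 + 7 = 43$)
$a^{2} = 43^{2} = 1849$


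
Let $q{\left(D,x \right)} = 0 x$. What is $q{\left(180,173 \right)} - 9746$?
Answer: $-9746$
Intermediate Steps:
$q{\left(D,x \right)} = 0$
$q{\left(180,173 \right)} - 9746 = 0 - 9746 = -9746$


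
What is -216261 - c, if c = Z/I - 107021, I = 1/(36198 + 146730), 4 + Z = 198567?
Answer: -36322841704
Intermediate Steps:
Z = 198563 (Z = -4 + 198567 = 198563)
I = 1/182928 ≈ 5.4666e-6
c = 36322625443 (c = 198563/(1/182928) - 107021 = 198563*182928 - 107021 = 36322732464 - 107021 = 36322625443)
-216261 - c = -216261 - 1*36322625443 = -216261 - 36322625443 = -36322841704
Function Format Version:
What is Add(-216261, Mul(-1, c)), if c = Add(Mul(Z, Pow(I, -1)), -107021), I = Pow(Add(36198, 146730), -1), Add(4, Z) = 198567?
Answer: -36322841704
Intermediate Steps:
Z = 198563 (Z = Add(-4, 198567) = 198563)
I = Rational(1, 182928) (I = Pow(182928, -1) = Rational(1, 182928) ≈ 5.4666e-6)
c = 36322625443 (c = Add(Mul(198563, Pow(Rational(1, 182928), -1)), -107021) = Add(Mul(198563, 182928), -107021) = Add(36322732464, -107021) = 36322625443)
Add(-216261, Mul(-1, c)) = Add(-216261, Mul(-1, 36322625443)) = Add(-216261, -36322625443) = -36322841704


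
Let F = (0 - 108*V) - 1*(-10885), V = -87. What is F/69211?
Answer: 20281/69211 ≈ 0.29303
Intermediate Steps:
F = 20281 (F = (0 - 108*(-87)) - 1*(-10885) = (0 + 9396) + 10885 = 9396 + 10885 = 20281)
F/69211 = 20281/69211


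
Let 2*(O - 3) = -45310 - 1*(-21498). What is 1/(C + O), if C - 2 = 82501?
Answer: 1/70600 ≈ 1.4164e-5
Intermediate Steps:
C = 82503 (C = 2 + 82501 = 82503)
O = -11903 (O = 3 + (-45310 - 1*(-21498))/2 = 3 + (-45310 + 21498)/2 = 3 + (½)*(-23812) = 3 - 11906 = -11903)
1/(C + O) = 1/(82503 - 11903) = 1/70600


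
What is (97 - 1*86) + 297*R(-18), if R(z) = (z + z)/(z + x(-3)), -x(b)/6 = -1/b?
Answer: 2728/5 ≈ 545.60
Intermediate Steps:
x(b) = 6/b (x(b) = -(-6)/b = 6/b)
R(z) = 2*z/(-2 + z) (R(z) = (z + z)/(z + 6/(-3)) = (2*z)/(z + 6*(-⅓)) = (2*z)/(z - 2) = (2*z)/(-2 + z) = 2*z/(-2 + z))
(97 - 1*86) + 297*R(-18) = (97 - 1*86) + 297*(2*(-18)/(-2 - 18)) = (97 - 86) + 297*(2*(-18)/(-20)) = 11 + 297*(2*(-18)*(-1/20)) = 11 + 297*(9/5) = 11 + 2673/5 = 2728/5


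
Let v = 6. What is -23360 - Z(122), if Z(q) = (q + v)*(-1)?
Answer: -23232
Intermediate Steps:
Z(q) = -6 - q (Z(q) = (q + 6)*(-1) = (6 + q)*(-1) = -6 - q)
-23360 - Z(122) = -23360 - (-6 - 1*122) = -23360 - (-6 - 122) = -23360 - 1*(-128) = -23360 + 128 = -23232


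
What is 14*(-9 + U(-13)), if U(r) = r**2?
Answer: 2240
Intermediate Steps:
14*(-9 + U(-13)) = 14*(-9 + (-13)**2) = 14*(-9 + 169) = 14*160 = 2240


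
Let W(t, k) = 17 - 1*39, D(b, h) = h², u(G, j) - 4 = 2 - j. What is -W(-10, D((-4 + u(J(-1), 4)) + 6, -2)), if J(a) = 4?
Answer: 22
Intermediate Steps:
u(G, j) = 6 - j (u(G, j) = 4 + (2 - j) = 6 - j)
W(t, k) = -22 (W(t, k) = 17 - 39 = -22)
-W(-10, D((-4 + u(J(-1), 4)) + 6, -2)) = -1*(-22) = 22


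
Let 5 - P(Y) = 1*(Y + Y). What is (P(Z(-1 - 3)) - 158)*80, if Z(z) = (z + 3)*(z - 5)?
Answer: -13680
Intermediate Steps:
Z(z) = (-5 + z)*(3 + z) (Z(z) = (3 + z)*(-5 + z) = (-5 + z)*(3 + z))
P(Y) = 5 - 2*Y (P(Y) = 5 - (Y + Y) = 5 - 2*Y)
(P(Z(-1 - 3)) - 158)*80 = ((5 - 2*(-15 + (-1 - 3)² - 2*(-1 - 3))) - 158)*80 = ((5 - 2*(-15 + (-4)² - 2*(-4))) - 158)*80 = ((5 - 2*(-15 + 16 + 8)) - 158)*80 = ((5 - 2*9) - 158)*80 = ((5 - 18) - 158)*80 = (-13 - 158)*80 = -171*80 = -13680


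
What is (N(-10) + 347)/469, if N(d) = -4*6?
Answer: 323/469 ≈ 0.68870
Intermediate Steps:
N(d) = -24
(N(-10) + 347)/469 = (-24 + 347)/469 = 323*(1/469) = 323/469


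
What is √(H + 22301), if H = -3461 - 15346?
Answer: √3494 ≈ 59.110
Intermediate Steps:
H = -18807
√(H + 22301) = √(-18807 + 22301) = √3494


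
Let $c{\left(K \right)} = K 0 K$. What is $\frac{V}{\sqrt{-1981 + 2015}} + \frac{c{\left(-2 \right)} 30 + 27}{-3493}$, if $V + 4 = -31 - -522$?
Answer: $- \frac{27}{3493} + \frac{487 \sqrt{34}}{34} \approx 83.512$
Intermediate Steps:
$c{\left(K \right)} = 0$ ($c{\left(K \right)} = 0 K = 0$)
$V = 487$ ($V = -4 - -491 = -4 + \left(-31 + 522\right) = -4 + 491 = 487$)
$\frac{V}{\sqrt{-1981 + 2015}} + \frac{c{\left(-2 \right)} 30 + 27}{-3493} = \frac{487}{\sqrt{-1981 + 2015}} + \frac{0 \cdot 30 + 27}{-3493} = \frac{487}{\sqrt{34}} + \left(0 + 27\right) \left(- \frac{1}{3493}\right) = 487 \frac{\sqrt{34}}{34} + 27 \left(- \frac{1}{3493}\right) = \frac{487 \sqrt{34}}{34} - \frac{27}{3493} = - \frac{27}{3493} + \frac{487 \sqrt{34}}{34}$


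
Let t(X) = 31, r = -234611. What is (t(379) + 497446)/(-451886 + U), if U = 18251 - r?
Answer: -497477/199024 ≈ -2.4996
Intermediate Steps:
U = 252862 (U = 18251 - 1*(-234611) = 18251 + 234611 = 252862)
(t(379) + 497446)/(-451886 + U) = (31 + 497446)/(-451886 + 252862) = 497477/(-199024) = 497477*(-1/199024) = -497477/199024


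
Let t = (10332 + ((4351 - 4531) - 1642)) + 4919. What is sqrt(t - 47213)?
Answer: 2*I*sqrt(8446) ≈ 183.8*I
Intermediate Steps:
t = 13429 (t = (10332 + (-180 - 1642)) + 4919 = (10332 - 1822) + 4919 = 8510 + 4919 = 13429)
sqrt(t - 47213) = sqrt(13429 - 47213) = sqrt(-33784) = 2*I*sqrt(8446)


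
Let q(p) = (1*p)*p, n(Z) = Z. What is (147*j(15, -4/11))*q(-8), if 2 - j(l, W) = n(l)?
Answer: -122304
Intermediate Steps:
q(p) = p**2 (q(p) = p*p = p**2)
j(l, W) = 2 - l
(147*j(15, -4/11))*q(-8) = (147*(2 - 1*15))*(-8)**2 = (147*(2 - 15))*64 = (147*(-13))*64 = -1911*64 = -122304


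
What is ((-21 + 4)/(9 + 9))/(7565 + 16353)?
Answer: -17/430524 ≈ -3.9487e-5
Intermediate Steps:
((-21 + 4)/(9 + 9))/(7565 + 16353) = (-17/18)/23918 = (-17*1/18)/23918 = (1/23918)*(-17/18) = -17/430524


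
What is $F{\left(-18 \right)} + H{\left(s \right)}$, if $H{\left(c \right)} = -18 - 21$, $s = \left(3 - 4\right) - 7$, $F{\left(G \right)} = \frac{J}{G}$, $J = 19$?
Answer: $- \frac{721}{18} \approx -40.056$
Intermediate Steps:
$F{\left(G \right)} = \frac{19}{G}$
$s = -8$ ($s = -1 - 7 = -8$)
$H{\left(c \right)} = -39$ ($H{\left(c \right)} = -18 - 21 = -39$)
$F{\left(-18 \right)} + H{\left(s \right)} = \frac{19}{-18} - 39 = 19 \left(- \frac{1}{18}\right) - 39 = - \frac{19}{18} - 39 = - \frac{721}{18}$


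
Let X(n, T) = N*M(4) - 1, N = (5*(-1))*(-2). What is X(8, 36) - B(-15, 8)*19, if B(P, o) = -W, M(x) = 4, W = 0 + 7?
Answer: 172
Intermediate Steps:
W = 7
N = 10 (N = -5*(-2) = 10)
B(P, o) = -7 (B(P, o) = -1*7 = -7)
X(n, T) = 39 (X(n, T) = 10*4 - 1 = 40 - 1 = 39)
X(8, 36) - B(-15, 8)*19 = 39 - (-7)*19 = 39 - 1*(-133) = 39 + 133 = 172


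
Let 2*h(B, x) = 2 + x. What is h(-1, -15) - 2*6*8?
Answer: -205/2 ≈ -102.50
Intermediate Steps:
h(B, x) = 1 + x/2 (h(B, x) = (2 + x)/2 = 1 + x/2)
h(-1, -15) - 2*6*8 = (1 + (½)*(-15)) - 2*6*8 = (1 - 15/2) - 12*8 = -13/2 - 96 = -205/2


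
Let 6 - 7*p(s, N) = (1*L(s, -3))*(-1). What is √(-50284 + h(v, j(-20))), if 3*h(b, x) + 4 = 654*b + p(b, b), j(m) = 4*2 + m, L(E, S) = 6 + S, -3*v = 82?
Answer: 3*I*√306215/7 ≈ 237.16*I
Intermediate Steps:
v = -82/3 (v = -⅓*82 = -82/3 ≈ -27.333)
p(s, N) = 9/7 (p(s, N) = 6/7 - 1*(6 - 3)*(-1)/7 = 6/7 - 1*3*(-1)/7 = 6/7 - 3*(-1)/7 = 6/7 - ⅐*(-3) = 6/7 + 3/7 = 9/7)
j(m) = 8 + m
h(b, x) = -19/21 + 218*b (h(b, x) = -4/3 + (654*b + 9/7)/3 = -4/3 + (9/7 + 654*b)/3 = -4/3 + (3/7 + 218*b) = -19/21 + 218*b)
√(-50284 + h(v, j(-20))) = √(-50284 + (-19/21 + 218*(-82/3))) = √(-50284 + (-19/21 - 17876/3)) = √(-50284 - 41717/7) = √(-393705/7) = 3*I*√306215/7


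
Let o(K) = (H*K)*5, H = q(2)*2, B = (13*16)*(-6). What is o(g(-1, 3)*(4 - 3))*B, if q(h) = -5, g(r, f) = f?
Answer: 187200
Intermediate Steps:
B = -1248 (B = 208*(-6) = -1248)
H = -10 (H = -5*2 = -10)
o(K) = -50*K (o(K) = -10*K*5 = -50*K)
o(g(-1, 3)*(4 - 3))*B = -150*(4 - 3)*(-1248) = -150*(-1248) = 187200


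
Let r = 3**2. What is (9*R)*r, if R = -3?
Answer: -243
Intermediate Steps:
r = 9
(9*R)*r = (9*(-3))*9 = -27*9 = -243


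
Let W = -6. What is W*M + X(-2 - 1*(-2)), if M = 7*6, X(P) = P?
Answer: -252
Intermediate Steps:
M = 42
W*M + X(-2 - 1*(-2)) = -6*42 + (-2 - 1*(-2)) = -252 + (-2 + 2) = -252 + 0 = -252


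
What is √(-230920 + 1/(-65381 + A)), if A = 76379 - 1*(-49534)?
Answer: I*√211529822160387/30266 ≈ 480.54*I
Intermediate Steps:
A = 125913 (A = 76379 + 49534 = 125913)
√(-230920 + 1/(-65381 + A)) = √(-230920 + 1/(-65381 + 125913)) = √(-230920 + 1/60532) = √(-13978049439/60532) = I*√211529822160387/30266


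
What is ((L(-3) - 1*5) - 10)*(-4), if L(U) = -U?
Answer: 48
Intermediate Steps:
((L(-3) - 1*5) - 10)*(-4) = ((-1*(-3) - 1*5) - 10)*(-4) = ((3 - 5) - 10)*(-4) = (-2 - 10)*(-4) = -12*(-4) = 48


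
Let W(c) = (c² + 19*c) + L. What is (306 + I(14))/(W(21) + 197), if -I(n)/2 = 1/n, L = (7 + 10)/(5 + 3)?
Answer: 17128/58191 ≈ 0.29434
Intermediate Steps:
L = 17/8 ≈ 2.1250
I(n) = -2/n
W(c) = 17/8 + c² + 19*c (W(c) = (c² + 19*c) + 17/8 = 17/8 + c² + 19*c)
(306 + I(14))/(W(21) + 197) = (306 - 2/14)/((17/8 + 21² + 19*21) + 197) = (306 - 2*1/14)/((17/8 + 441 + 399) + 197) = (306 - ⅐)/(6737/8 + 197) = 2141/(7*(8313/8)) = (2141/7)*(8/8313) = 17128/58191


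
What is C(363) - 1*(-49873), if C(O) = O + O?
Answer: 50599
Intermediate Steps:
C(O) = 2*O
C(363) - 1*(-49873) = 2*363 - 1*(-49873) = 726 + 49873 = 50599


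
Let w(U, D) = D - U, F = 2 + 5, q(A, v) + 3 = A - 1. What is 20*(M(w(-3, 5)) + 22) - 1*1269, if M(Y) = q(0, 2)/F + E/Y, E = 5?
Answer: -11591/14 ≈ -827.93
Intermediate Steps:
q(A, v) = -4 + A (q(A, v) = -3 + (A - 1) = -3 + (-1 + A) = -4 + A)
F = 7
M(Y) = -4/7 + 5/Y (M(Y) = (-4 + 0)/7 + 5/Y = -4*⅐ + 5/Y = -4/7 + 5/Y)
20*(M(w(-3, 5)) + 22) - 1*1269 = 20*((-4/7 + 5/(5 - 1*(-3))) + 22) - 1*1269 = 20*((-4/7 + 5/(5 + 3)) + 22) - 1269 = 20*((-4/7 + 5/8) + 22) - 1269 = 20*(3/56 + 22) - 1269 = 20*(1235/56) - 1269 = 6175/14 - 1269 = -11591/14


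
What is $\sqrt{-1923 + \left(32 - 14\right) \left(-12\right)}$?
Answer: $i \sqrt{2139} \approx 46.249 i$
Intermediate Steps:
$\sqrt{-1923 + \left(32 - 14\right) \left(-12\right)} = \sqrt{-1923 + 18 \left(-12\right)} = \sqrt{-1923 - 216} = \sqrt{-2139} = i \sqrt{2139}$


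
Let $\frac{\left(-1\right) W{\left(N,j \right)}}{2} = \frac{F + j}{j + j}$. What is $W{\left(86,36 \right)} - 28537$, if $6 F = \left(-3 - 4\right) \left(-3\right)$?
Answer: $- \frac{2054743}{72} \approx -28538.0$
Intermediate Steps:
$F = \frac{7}{2}$ ($F = \frac{\left(-3 - 4\right) \left(-3\right)}{6} = \frac{\left(-7\right) \left(-3\right)}{6} = \frac{1}{6} \cdot 21 = \frac{7}{2} \approx 3.5$)
$W{\left(N,j \right)} = - \frac{\frac{7}{2} + j}{j}$ ($W{\left(N,j \right)} = - 2 \frac{\frac{7}{2} + j}{j + j} = - 2 \frac{\frac{7}{2} + j}{2 j} = - \frac{\frac{7}{2} + j}{j}$)
$W{\left(86,36 \right)} - 28537 = \frac{- \frac{7}{2} - 36}{36} - 28537 = \frac{1}{36} \left(- \frac{79}{2}\right) - 28537 = - \frac{79}{72} - 28537 = - \frac{2054743}{72}$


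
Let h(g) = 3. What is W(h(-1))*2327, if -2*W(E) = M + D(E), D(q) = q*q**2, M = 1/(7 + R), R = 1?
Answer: -504959/16 ≈ -31560.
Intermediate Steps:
M = 1/8 (M = 1/(7 + 1) = 1/8 ≈ 0.12500)
D(q) = q**3
W(E) = -1/16 - E**3/2 (W(E) = -(1/8 + E**3)/2 = -1/16 - E**3/2)
W(h(-1))*2327 = (-1/16 - 1/2*3**3)*2327 = (-1/16 - 1/2*27)*2327 = (-1/16 - 27/2)*2327 = -217/16*2327 = -504959/16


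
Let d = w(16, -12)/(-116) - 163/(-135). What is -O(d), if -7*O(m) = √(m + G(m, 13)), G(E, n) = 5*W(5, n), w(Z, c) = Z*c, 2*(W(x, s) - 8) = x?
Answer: √377135430/18270 ≈ 1.0629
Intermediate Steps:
W(x, s) = 8 + x/2
d = 11207/3915 (d = (16*(-12))/(-116) - 163/(-135) = -192*(-1/116) - 163*(-1/135) = 48/29 + 163/135 = 11207/3915 ≈ 2.8626)
G(E, n) = 105/2 (G(E, n) = 5*(8 + (½)*5) = 5*(8 + 5/2) = 5*(21/2) = 105/2)
O(m) = -√(105/2 + m)/7 (O(m) = -√(m + 105/2)/7 = -√(105/2 + m)/7)
-O(d) = -(-1)*√(210 + 4*(11207/3915))/14 = -(-1)*√(210 + 44828/3915)/14 = -(-1)*√(866978/3915)/14 = -(-1)*√377135430/1305/14 = -(-1)*√377135430/18270 = √377135430/18270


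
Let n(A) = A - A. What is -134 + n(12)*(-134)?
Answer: -134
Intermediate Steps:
n(A) = 0
-134 + n(12)*(-134) = -134 + 0*(-134) = -134 + 0 = -134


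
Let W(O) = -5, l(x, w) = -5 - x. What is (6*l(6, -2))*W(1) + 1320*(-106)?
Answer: -139590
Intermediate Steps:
(6*l(6, -2))*W(1) + 1320*(-106) = (6*(-5 - 1*6))*(-5) + 1320*(-106) = (6*(-5 - 6))*(-5) - 139920 = (6*(-11))*(-5) - 139920 = -66*(-5) - 139920 = 330 - 139920 = -139590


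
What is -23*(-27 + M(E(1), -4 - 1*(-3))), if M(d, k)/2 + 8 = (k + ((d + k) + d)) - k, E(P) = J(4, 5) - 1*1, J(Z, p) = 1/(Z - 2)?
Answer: 1081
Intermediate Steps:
J(Z, p) = 1/(-2 + Z)
E(P) = -½ (E(P) = 1/(-2 + 4) - 1*1 = 1/2 - 1 = ½ - 1 = -½)
M(d, k) = -16 + 2*k + 4*d (M(d, k) = -16 + 2*((k + ((d + k) + d)) - k) = -16 + 2*((k + (k + 2*d)) - k) = -16 + 2*((2*d + 2*k) - k) = -16 + 2*(k + 2*d) = -16 + (2*k + 4*d) = -16 + 2*k + 4*d)
-23*(-27 + M(E(1), -4 - 1*(-3))) = -23*(-27 + (-16 + 2*(-4 - 1*(-3)) + 4*(-½))) = -23*(-27 + (-16 + 2*(-4 + 3) - 2)) = -23*(-27 + (-16 + 2*(-1) - 2)) = -23*(-27 + (-16 - 2 - 2)) = -23*(-27 - 20) = -23*(-47) = 1081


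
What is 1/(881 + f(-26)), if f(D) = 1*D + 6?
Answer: 1/861 ≈ 0.0011614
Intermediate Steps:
f(D) = 6 + D (f(D) = D + 6 = 6 + D)
1/(881 + f(-26)) = 1/(881 + (6 - 26)) = 1/(881 - 20) = 1/861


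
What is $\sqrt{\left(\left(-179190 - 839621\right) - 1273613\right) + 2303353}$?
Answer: $\sqrt{10929} \approx 104.54$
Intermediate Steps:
$\sqrt{\left(\left(-179190 - 839621\right) - 1273613\right) + 2303353} = \sqrt{\left(-1018811 - 1273613\right) + 2303353} = \sqrt{-2292424 + 2303353} = \sqrt{10929}$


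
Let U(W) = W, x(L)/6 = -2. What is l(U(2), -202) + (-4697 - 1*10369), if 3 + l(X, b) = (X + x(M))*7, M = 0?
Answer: -15139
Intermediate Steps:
x(L) = -12 (x(L) = 6*(-2) = -12)
l(X, b) = -87 + 7*X (l(X, b) = -3 + (X - 12)*7 = -3 + (-12 + X)*7 = -3 + (-84 + 7*X) = -87 + 7*X)
l(U(2), -202) + (-4697 - 1*10369) = (-87 + 7*2) + (-4697 - 1*10369) = (-87 + 14) + (-4697 - 10369) = -73 - 15066 = -15139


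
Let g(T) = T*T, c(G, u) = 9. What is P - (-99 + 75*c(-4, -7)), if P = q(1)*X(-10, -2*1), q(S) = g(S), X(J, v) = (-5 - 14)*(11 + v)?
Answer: -747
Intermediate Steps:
g(T) = T²
X(J, v) = -209 - 19*v (X(J, v) = -19*(11 + v) = -209 - 19*v)
q(S) = S²
P = -171 (P = 1²*(-209 - (-38)) = 1*(-209 - 19*(-2)) = 1*(-209 + 38) = 1*(-171) = -171)
P - (-99 + 75*c(-4, -7)) = -171 - (-99 + 75*9) = -171 - (-99 + 675) = -171 - 1*576 = -171 - 576 = -747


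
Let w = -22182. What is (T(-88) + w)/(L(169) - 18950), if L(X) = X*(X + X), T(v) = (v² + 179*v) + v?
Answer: -15139/19086 ≈ -0.79320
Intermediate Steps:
T(v) = v² + 180*v
L(X) = 2*X² (L(X) = X*(2*X) = 2*X²)
(T(-88) + w)/(L(169) - 18950) = (-88*(180 - 88) - 22182)/(2*169² - 18950) = (-88*92 - 22182)/(2*28561 - 18950) = (-8096 - 22182)/(57122 - 18950) = -30278/38172 = -30278*1/38172 = -15139/19086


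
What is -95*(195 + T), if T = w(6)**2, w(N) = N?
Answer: -21945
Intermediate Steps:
T = 36 (T = 6**2 = 36)
-95*(195 + T) = -95*(195 + 36) = -95*231 = -21945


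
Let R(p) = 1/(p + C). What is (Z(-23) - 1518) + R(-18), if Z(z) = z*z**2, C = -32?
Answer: -684251/50 ≈ -13685.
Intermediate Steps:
R(p) = 1/(-32 + p) (R(p) = 1/(p - 32) = 1/(-32 + p))
Z(z) = z**3
(Z(-23) - 1518) + R(-18) = ((-23)**3 - 1518) + 1/(-32 - 18) = (-12167 - 1518) + 1/(-50) = -13685 - 1/50 = -684251/50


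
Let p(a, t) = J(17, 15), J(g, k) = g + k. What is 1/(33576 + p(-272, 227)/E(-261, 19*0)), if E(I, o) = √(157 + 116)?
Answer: 1145781/38470742728 - √273/9617685682 ≈ 2.9781e-5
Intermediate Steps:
p(a, t) = 32 (p(a, t) = 17 + 15 = 32)
E(I, o) = √273
1/(33576 + p(-272, 227)/E(-261, 19*0)) = 1/(33576 + 32/(√273)) = 1/(33576 + 32*(√273/273)) = 1/(33576 + 32*√273/273)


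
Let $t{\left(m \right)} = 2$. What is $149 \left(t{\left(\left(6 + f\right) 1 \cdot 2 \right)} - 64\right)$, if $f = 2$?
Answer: $-9238$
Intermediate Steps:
$149 \left(t{\left(\left(6 + f\right) 1 \cdot 2 \right)} - 64\right) = 149 \left(2 - 64\right) = 149 \left(-62\right) = -9238$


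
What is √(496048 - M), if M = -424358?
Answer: √920406 ≈ 959.38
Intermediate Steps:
√(496048 - M) = √(496048 - 1*(-424358)) = √(496048 + 424358) = √920406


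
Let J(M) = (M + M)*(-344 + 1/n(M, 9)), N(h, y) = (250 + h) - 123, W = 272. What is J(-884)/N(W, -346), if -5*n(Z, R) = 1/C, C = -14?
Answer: 484432/399 ≈ 1214.1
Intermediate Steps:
n(Z, R) = 1/70 (n(Z, R) = -1/5/(-14) = -1/5*(-1/14) = 1/70)
N(h, y) = 127 + h
J(M) = -548*M (J(M) = (M + M)*(-344 + 1/(1/70)) = (2*M)*(-344 + 70) = (2*M)*(-274) = -548*M)
J(-884)/N(W, -346) = (-548*(-884))/(127 + 272) = 484432/399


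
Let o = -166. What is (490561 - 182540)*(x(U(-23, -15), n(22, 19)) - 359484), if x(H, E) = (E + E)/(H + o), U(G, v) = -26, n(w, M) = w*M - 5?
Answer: -10630074844417/96 ≈ -1.1073e+11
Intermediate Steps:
n(w, M) = -5 + M*w (n(w, M) = M*w - 5 = -5 + M*w)
x(H, E) = 2*E/(-166 + H) (x(H, E) = (E + E)/(H - 166) = (2*E)/(-166 + H) = 2*E/(-166 + H))
(490561 - 182540)*(x(U(-23, -15), n(22, 19)) - 359484) = (490561 - 182540)*(2*(-5 + 19*22)/(-166 - 26) - 359484) = 308021*(2*(-5 + 418)/(-192) - 359484) = 308021*(2*413*(-1/192) - 359484) = 308021*(-413/96 - 359484) = 308021*(-34510877/96) = -10630074844417/96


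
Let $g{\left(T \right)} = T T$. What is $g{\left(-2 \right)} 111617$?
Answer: $446468$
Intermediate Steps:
$g{\left(T \right)} = T^{2}$
$g{\left(-2 \right)} 111617 = \left(-2\right)^{2} \cdot 111617 = 4 \cdot 111617 = 446468$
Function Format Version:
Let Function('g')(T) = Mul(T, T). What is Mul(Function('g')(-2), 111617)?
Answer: 446468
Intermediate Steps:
Function('g')(T) = Pow(T, 2)
Mul(Function('g')(-2), 111617) = Mul(Pow(-2, 2), 111617) = Mul(4, 111617) = 446468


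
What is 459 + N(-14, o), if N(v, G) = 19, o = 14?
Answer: 478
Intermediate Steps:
459 + N(-14, o) = 459 + 19 = 478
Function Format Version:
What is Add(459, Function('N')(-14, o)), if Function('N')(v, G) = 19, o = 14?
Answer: 478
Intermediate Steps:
Add(459, Function('N')(-14, o)) = Add(459, 19) = 478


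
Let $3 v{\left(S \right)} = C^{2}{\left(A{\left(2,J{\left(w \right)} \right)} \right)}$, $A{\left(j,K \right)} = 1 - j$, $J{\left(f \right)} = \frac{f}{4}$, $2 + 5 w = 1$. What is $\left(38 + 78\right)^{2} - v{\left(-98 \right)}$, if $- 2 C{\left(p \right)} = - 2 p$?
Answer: $\frac{40367}{3} \approx 13456.0$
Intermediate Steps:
$w = - \frac{1}{5}$ ($w = - \frac{2}{5} + \frac{1}{5} \cdot 1 = - \frac{2}{5} + \frac{1}{5} = - \frac{1}{5} \approx -0.2$)
$J{\left(f \right)} = \frac{f}{4}$ ($J{\left(f \right)} = f \frac{1}{4} = \frac{f}{4}$)
$C{\left(p \right)} = p$ ($C{\left(p \right)} = - \frac{\left(-2\right) p}{2} = p$)
$v{\left(S \right)} = \frac{1}{3}$ ($v{\left(S \right)} = \frac{\left(1 - 2\right)^{2}}{3} = \frac{\left(-1\right)^{2}}{3} = \frac{1}{3} \cdot 1 = \frac{1}{3}$)
$\left(38 + 78\right)^{2} - v{\left(-98 \right)} = \left(38 + 78\right)^{2} - \frac{1}{3} = 116^{2} - \frac{1}{3} = 13456 - \frac{1}{3} = \frac{40367}{3}$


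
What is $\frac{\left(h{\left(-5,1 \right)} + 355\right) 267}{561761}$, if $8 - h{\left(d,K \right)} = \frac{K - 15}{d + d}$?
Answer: $\frac{482736}{2808805} \approx 0.17187$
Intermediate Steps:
$h{\left(d,K \right)} = 8 - \frac{-15 + K}{2 d}$ ($h{\left(d,K \right)} = 8 - \frac{K - 15}{d + d} = 8 - \frac{-15 + K}{2 d}$)
$\frac{\left(h{\left(-5,1 \right)} + 355\right) 267}{561761} = \frac{\left(\frac{15 - 1 + 16 \left(-5\right)}{2 \left(-5\right)} + 355\right) 267}{561761} = \left(\frac{1}{2} \left(- \frac{1}{5}\right) \left(15 - 1 - 80\right) + 355\right) 267 \cdot \frac{1}{561761} = \left(\frac{1}{2} \left(- \frac{1}{5}\right) \left(-66\right) + 355\right) 267 \cdot \frac{1}{561761} = \left(\frac{33}{5} + 355\right) 267 \cdot \frac{1}{561761} = \frac{1808}{5} \cdot 267 \cdot \frac{1}{561761} = \frac{482736}{5} \cdot \frac{1}{561761} = \frac{482736}{2808805}$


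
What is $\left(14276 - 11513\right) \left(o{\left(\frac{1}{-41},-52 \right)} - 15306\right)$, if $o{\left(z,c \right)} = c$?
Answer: $-42434154$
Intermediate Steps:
$\left(14276 - 11513\right) \left(o{\left(\frac{1}{-41},-52 \right)} - 15306\right) = \left(14276 - 11513\right) \left(-52 - 15306\right) = 2763 \left(-15358\right) = -42434154$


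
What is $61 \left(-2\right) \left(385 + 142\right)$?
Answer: $-64294$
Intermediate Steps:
$61 \left(-2\right) \left(385 + 142\right) = \left(-122\right) 527 = -64294$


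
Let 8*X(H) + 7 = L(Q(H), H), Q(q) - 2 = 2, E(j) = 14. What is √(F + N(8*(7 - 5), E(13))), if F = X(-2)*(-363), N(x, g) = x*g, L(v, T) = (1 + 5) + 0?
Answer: √4310/4 ≈ 16.413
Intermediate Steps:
Q(q) = 4 (Q(q) = 2 + 2 = 4)
L(v, T) = 6 (L(v, T) = 6 + 0 = 6)
X(H) = -⅛ (X(H) = -7/8 + (⅛)*6 = -7/8 + ¾ = -⅛)
N(x, g) = g*x
F = 363/8 (F = -⅛*(-363) = 363/8 ≈ 45.375)
√(F + N(8*(7 - 5), E(13))) = √(363/8 + 14*(8*(7 - 5))) = √(363/8 + 14*(8*2)) = √(363/8 + 14*16) = √(363/8 + 224) = √(2155/8) = √4310/4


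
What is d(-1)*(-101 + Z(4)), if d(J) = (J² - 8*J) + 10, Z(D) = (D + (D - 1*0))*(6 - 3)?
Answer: -1463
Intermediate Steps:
Z(D) = 6*D (Z(D) = (D + (D + 0))*3 = (D + D)*3 = (2*D)*3 = 6*D)
d(J) = 10 + J² - 8*J
d(-1)*(-101 + Z(4)) = (10 + (-1)² - 8*(-1))*(-101 + 6*4) = (10 + 1 + 8)*(-101 + 24) = 19*(-77) = -1463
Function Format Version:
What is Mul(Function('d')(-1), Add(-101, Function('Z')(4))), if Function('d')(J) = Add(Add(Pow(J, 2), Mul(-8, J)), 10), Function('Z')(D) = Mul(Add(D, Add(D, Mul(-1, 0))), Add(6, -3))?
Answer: -1463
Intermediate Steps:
Function('Z')(D) = Mul(6, D) (Function('Z')(D) = Mul(Add(D, Add(D, 0)), 3) = Mul(Add(D, D), 3) = Mul(Mul(2, D), 3) = Mul(6, D))
Function('d')(J) = Add(10, Pow(J, 2), Mul(-8, J))
Mul(Function('d')(-1), Add(-101, Function('Z')(4))) = Mul(Add(10, Pow(-1, 2), Mul(-8, -1)), Add(-101, Mul(6, 4))) = Mul(Add(10, 1, 8), Add(-101, 24)) = Mul(19, -77) = -1463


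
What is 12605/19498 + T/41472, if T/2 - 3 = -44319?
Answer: -8370779/5615424 ≈ -1.4907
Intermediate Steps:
T = -88632 (T = 6 + 2*(-44319) = 6 - 88638 = -88632)
12605/19498 + T/41472 = 12605/19498 - 88632/41472 = 12605*(1/19498) - 88632*1/41472 = 12605/19498 - 1231/576 = -8370779/5615424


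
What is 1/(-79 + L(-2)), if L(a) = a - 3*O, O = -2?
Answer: -1/75 ≈ -0.013333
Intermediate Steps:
L(a) = 6 + a (L(a) = a - 3*(-2) = a + 6 = 6 + a)
1/(-79 + L(-2)) = 1/(-79 + (6 - 2)) = 1/(-79 + 4) = 1/(-75) = -1/75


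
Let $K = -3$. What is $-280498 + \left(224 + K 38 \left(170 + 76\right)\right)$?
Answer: $-308318$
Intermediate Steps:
$-280498 + \left(224 + K 38 \left(170 + 76\right)\right) = -280498 + \left(224 + \left(-3\right) 38 \left(170 + 76\right)\right) = -280498 + \left(224 - 28044\right) = -280498 - 27820 = -308318$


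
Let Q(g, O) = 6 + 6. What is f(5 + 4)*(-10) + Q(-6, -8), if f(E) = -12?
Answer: 132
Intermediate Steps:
Q(g, O) = 12
f(5 + 4)*(-10) + Q(-6, -8) = -12*(-10) + 12 = 120 + 12 = 132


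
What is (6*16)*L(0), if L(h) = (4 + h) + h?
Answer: 384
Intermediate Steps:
L(h) = 4 + 2*h
(6*16)*L(0) = (6*16)*(4 + 2*0) = 96*(4 + 0) = 96*4 = 384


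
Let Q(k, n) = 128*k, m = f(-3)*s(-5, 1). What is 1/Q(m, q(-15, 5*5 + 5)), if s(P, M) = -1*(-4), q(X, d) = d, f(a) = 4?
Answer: 1/2048 ≈ 0.00048828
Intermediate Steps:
s(P, M) = 4
m = 16 (m = 4*4 = 16)
1/Q(m, q(-15, 5*5 + 5)) = 1/(128*16) = 1/2048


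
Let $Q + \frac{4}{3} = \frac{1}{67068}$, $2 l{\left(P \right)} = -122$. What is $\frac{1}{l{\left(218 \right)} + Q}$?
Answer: $- \frac{67068}{4180571} \approx -0.016043$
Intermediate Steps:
$l{\left(P \right)} = -61$ ($l{\left(P \right)} = \frac{1}{2} \left(-122\right) = -61$)
$Q = - \frac{89423}{67068}$ ($Q = - \frac{4}{3} + \frac{1}{67068} = - \frac{89423}{67068} \approx -1.3333$)
$\frac{1}{l{\left(218 \right)} + Q} = \frac{1}{-61 - \frac{89423}{67068}} = \frac{1}{- \frac{4180571}{67068}} = - \frac{67068}{4180571}$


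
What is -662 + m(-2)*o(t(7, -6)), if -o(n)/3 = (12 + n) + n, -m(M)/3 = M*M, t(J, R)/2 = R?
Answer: -1094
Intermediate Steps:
t(J, R) = 2*R
m(M) = -3*M**2 (m(M) = -3*M*M = -3*M**2)
o(n) = -36 - 6*n (o(n) = -3*((12 + n) + n) = -3*(12 + 2*n) = -36 - 6*n)
-662 + m(-2)*o(t(7, -6)) = -662 + (-3*(-2)**2)*(-36 - 12*(-6)) = -662 + (-3*4)*(-36 - 6*(-12)) = -662 - 12*(-36 + 72) = -662 - 12*36 = -662 - 432 = -1094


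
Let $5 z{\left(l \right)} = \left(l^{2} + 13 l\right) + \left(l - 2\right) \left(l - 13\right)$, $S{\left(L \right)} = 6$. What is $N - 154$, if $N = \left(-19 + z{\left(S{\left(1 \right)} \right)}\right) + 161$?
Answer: $\frac{26}{5} \approx 5.2$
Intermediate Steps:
$z{\left(l \right)} = \frac{l^{2}}{5} + \frac{13 l}{5} + \frac{\left(-13 + l\right) \left(-2 + l\right)}{5}$ ($z{\left(l \right)} = \frac{\left(l^{2} + 13 l\right) + \left(l - 2\right) \left(l - 13\right)}{5} = \frac{\left(l^{2} + 13 l\right) + \left(-2 + l\right) \left(-13 + l\right)}{5} = \frac{\left(l^{2} + 13 l\right) + \left(-13 + l\right) \left(-2 + l\right)}{5} = \frac{l^{2} + 13 l + \left(-13 + l\right) \left(-2 + l\right)}{5} = \frac{l^{2}}{5} + \frac{13 l}{5} + \frac{\left(-13 + l\right) \left(-2 + l\right)}{5}$)
$N = \frac{796}{5}$ ($N = \left(-19 + \left(\frac{26}{5} - \frac{12}{5} + \frac{2 \cdot 6^{2}}{5}\right)\right) + 161 = \left(-19 + \left(\frac{26}{5} - \frac{12}{5} + \frac{2}{5} \cdot 36\right)\right) + 161 = \left(-19 + \left(\frac{26}{5} - \frac{12}{5} + \frac{72}{5}\right)\right) + 161 = \left(-19 + \frac{86}{5}\right) + 161 = - \frac{9}{5} + 161 = \frac{796}{5} \approx 159.2$)
$N - 154 = \frac{796}{5} - 154 = \frac{26}{5}$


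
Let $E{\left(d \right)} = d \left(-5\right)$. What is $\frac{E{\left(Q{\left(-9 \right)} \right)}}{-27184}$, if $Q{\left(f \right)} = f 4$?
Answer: $- \frac{45}{6796} \approx -0.0066215$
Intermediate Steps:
$Q{\left(f \right)} = 4 f$
$E{\left(d \right)} = - 5 d$
$\frac{E{\left(Q{\left(-9 \right)} \right)}}{-27184} = \frac{\left(-5\right) 4 \left(-9\right)}{-27184} = \left(-5\right) \left(-36\right) \left(- \frac{1}{27184}\right) = 180 \left(- \frac{1}{27184}\right) = - \frac{45}{6796}$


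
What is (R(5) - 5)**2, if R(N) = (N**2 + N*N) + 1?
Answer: 2116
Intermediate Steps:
R(N) = 1 + 2*N**2 (R(N) = (N**2 + N**2) + 1 = 2*N**2 + 1 = 1 + 2*N**2)
(R(5) - 5)**2 = ((1 + 2*5**2) - 5)**2 = ((1 + 2*25) - 5)**2 = ((1 + 50) - 5)**2 = (51 - 5)**2 = 46**2 = 2116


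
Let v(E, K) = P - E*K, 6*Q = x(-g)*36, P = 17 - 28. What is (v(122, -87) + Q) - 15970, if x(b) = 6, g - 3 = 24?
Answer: -5331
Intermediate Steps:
g = 27 (g = 3 + 24 = 27)
P = -11
Q = 36 (Q = (6*36)/6 = (⅙)*216 = 36)
v(E, K) = -11 - E*K
(v(122, -87) + Q) - 15970 = ((-11 - 1*122*(-87)) + 36) - 15970 = ((-11 + 10614) + 36) - 15970 = (10603 + 36) - 15970 = 10639 - 15970 = -5331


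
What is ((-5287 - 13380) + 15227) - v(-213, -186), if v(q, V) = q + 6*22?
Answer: -3359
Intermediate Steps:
v(q, V) = 132 + q (v(q, V) = q + 132 = 132 + q)
((-5287 - 13380) + 15227) - v(-213, -186) = ((-5287 - 13380) + 15227) - (132 - 213) = (-18667 + 15227) - 1*(-81) = -3440 + 81 = -3359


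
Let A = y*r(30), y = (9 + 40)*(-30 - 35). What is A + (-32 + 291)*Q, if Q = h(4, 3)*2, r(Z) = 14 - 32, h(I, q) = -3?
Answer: 55776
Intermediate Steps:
r(Z) = -18
Q = -6 (Q = -3*2 = -6)
y = -3185 (y = 49*(-65) = -3185)
A = 57330 (A = -3185*(-18) = 57330)
A + (-32 + 291)*Q = 57330 + (-32 + 291)*(-6) = 57330 + 259*(-6) = 57330 - 1554 = 55776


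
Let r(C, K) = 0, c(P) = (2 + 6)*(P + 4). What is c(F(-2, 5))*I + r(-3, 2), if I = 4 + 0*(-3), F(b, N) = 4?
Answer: 256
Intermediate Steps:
c(P) = 32 + 8*P (c(P) = 8*(4 + P) = 32 + 8*P)
I = 4 (I = 4 + 0 = 4)
c(F(-2, 5))*I + r(-3, 2) = (32 + 8*4)*4 + 0 = (32 + 32)*4 + 0 = 64*4 + 0 = 256 + 0 = 256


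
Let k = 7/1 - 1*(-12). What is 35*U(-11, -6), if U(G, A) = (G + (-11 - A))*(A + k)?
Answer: -7280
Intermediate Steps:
k = 19 (k = 7*1 + 12 = 7 + 12 = 19)
U(G, A) = (19 + A)*(-11 + G - A) (U(G, A) = (G + (-11 - A))*(A + 19) = (-11 + G - A)*(19 + A) = (19 + A)*(-11 + G - A))
35*U(-11, -6) = 35*(-209 - 1*(-6)² - 30*(-6) + 19*(-11) - 6*(-11)) = 35*(-209 - 1*36 + 180 - 209 + 66) = 35*(-209 - 36 + 180 - 209 + 66) = 35*(-208) = -7280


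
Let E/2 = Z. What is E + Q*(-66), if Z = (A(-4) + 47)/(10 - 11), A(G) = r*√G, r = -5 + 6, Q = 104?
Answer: -6958 - 4*I ≈ -6958.0 - 4.0*I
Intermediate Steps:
r = 1
A(G) = √G (A(G) = 1*√G = √G)
Z = -47 - 2*I (Z = (√(-4) + 47)/(10 - 11) = (2*I + 47)/(-1) = (47 + 2*I)*(-1) = -47 - 2*I ≈ -47.0 - 2.0*I)
E = -94 - 4*I (E = 2*(-47 - 2*I) = -94 - 4*I ≈ -94.0 - 4.0*I)
E + Q*(-66) = (-94 - 4*I) + 104*(-66) = (-94 - 4*I) - 6864 = -6958 - 4*I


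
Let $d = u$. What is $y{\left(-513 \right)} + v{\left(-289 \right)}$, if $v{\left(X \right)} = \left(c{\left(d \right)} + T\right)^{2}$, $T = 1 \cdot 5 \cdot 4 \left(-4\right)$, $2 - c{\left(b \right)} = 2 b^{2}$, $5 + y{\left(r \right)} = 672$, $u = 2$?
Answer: $8063$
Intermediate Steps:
$y{\left(r \right)} = 667$ ($y{\left(r \right)} = -5 + 672 = 667$)
$d = 2$
$c{\left(b \right)} = 2 - 2 b^{2}$
$T = -80$ ($T = 5 \cdot 4 \left(-4\right) = 20 \left(-4\right) = -80$)
$v{\left(X \right)} = 7396$ ($v{\left(X \right)} = \left(\left(2 - 2 \cdot 2^{2}\right) - 80\right)^{2} = \left(\left(2 - 8\right) - 80\right)^{2} = \left(-6 - 80\right)^{2} = \left(-86\right)^{2} = 7396$)
$y{\left(-513 \right)} + v{\left(-289 \right)} = 667 + 7396 = 8063$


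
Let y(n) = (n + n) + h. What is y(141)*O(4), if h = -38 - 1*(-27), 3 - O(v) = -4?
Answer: 1897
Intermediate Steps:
O(v) = 7 (O(v) = 3 - 1*(-4) = 3 + 4 = 7)
h = -11 (h = -38 + 27 = -11)
y(n) = -11 + 2*n (y(n) = (n + n) - 11 = 2*n - 11 = -11 + 2*n)
y(141)*O(4) = (-11 + 2*141)*7 = (-11 + 282)*7 = 271*7 = 1897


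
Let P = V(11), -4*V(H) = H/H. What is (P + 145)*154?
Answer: 44583/2 ≈ 22292.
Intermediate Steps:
V(H) = -1/4 (V(H) = -H/(4*H) = -1/4*1 = -1/4)
P = -1/4 ≈ -0.25000
(P + 145)*154 = (-1/4 + 145)*154 = (579/4)*154 = 44583/2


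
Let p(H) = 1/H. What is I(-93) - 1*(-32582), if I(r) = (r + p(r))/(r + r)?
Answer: 281806043/8649 ≈ 32583.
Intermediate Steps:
I(r) = (r + 1/r)/(2*r) (I(r) = (r + 1/r)/(r + r) = (r + 1/r)/((2*r)) = (r + 1/r)*(1/(2*r)) = (r + 1/r)/(2*r))
I(-93) - 1*(-32582) = (½)*(1 + (-93)²)/(-93)² - 1*(-32582) = (½)*(1/8649)*(1 + 8649) + 32582 = (½)*(1/8649)*8650 + 32582 = 4325/8649 + 32582 = 281806043/8649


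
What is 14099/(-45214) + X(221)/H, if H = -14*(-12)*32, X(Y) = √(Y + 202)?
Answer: -14099/45214 + √47/1792 ≈ -0.30800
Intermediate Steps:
X(Y) = √(202 + Y)
H = 5376 (H = 168*32 = 5376)
14099/(-45214) + X(221)/H = 14099/(-45214) + √(202 + 221)/5376 = 14099*(-1/45214) + √423*(1/5376) = -14099/45214 + (3*√47)*(1/5376) = -14099/45214 + √47/1792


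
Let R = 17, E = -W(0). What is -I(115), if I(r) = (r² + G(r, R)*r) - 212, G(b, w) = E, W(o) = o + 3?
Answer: -12668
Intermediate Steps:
W(o) = 3 + o
E = -3 (E = -(3 + 0) = -1*3 = -3)
G(b, w) = -3
I(r) = -212 + r² - 3*r (I(r) = (r² - 3*r) - 212 = -212 + r² - 3*r)
-I(115) = -(-212 + 115² - 3*115) = -(-212 + 13225 - 345) = -1*12668 = -12668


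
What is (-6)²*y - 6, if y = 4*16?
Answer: 2298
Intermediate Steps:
y = 64
(-6)²*y - 6 = (-6)²*64 - 6 = 36*64 - 6 = 2304 - 6 = 2298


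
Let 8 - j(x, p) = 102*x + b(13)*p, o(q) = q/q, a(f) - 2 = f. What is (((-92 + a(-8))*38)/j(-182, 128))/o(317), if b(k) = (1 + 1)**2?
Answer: -133/645 ≈ -0.20620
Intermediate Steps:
a(f) = 2 + f
o(q) = 1
b(k) = 4 (b(k) = 2**2 = 4)
j(x, p) = 8 - 102*x - 4*p (j(x, p) = 8 - (102*x + 4*p) = 8 - (4*p + 102*x) = 8 + (-102*x - 4*p) = 8 - 102*x - 4*p)
(((-92 + a(-8))*38)/j(-182, 128))/o(317) = (((-92 + (2 - 8))*38)/(8 - 102*(-182) - 4*128))/1 = (((-92 - 6)*38)/(8 + 18564 - 512))*1 = (-98*38/18060)*1 = -3724*1/18060*1 = -133/645*1 = -133/645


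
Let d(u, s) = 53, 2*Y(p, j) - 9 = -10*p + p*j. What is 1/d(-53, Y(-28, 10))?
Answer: 1/53 ≈ 0.018868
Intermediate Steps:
Y(p, j) = 9/2 - 5*p + j*p/2 (Y(p, j) = 9/2 + (-10*p + p*j)/2 = 9/2 + (-10*p + j*p)/2 = 9/2 + (-5*p + j*p/2) = 9/2 - 5*p + j*p/2)
1/d(-53, Y(-28, 10)) = 1/53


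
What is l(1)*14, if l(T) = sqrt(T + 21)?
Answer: 14*sqrt(22) ≈ 65.666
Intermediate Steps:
l(T) = sqrt(21 + T)
l(1)*14 = sqrt(21 + 1)*14 = sqrt(22)*14 = 14*sqrt(22)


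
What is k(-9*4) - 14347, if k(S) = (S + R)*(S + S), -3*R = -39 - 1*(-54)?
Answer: -11395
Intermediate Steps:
R = -5 (R = -(-39 - 1*(-54))/3 = -(-39 + 54)/3 = -1/3*15 = -5)
k(S) = 2*S*(-5 + S) (k(S) = (S - 5)*(S + S) = (-5 + S)*(2*S) = 2*S*(-5 + S))
k(-9*4) - 14347 = 2*(-9*4)*(-5 - 9*4) - 14347 = 2*(-36)*(-5 - 36) - 14347 = 2*(-36)*(-41) - 14347 = 2952 - 14347 = -11395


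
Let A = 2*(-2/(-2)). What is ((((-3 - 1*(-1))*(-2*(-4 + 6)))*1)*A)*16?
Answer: 256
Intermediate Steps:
A = 2 (A = 2*(-2*(-½)) = 2*1 = 2)
((((-3 - 1*(-1))*(-2*(-4 + 6)))*1)*A)*16 = ((((-3 - 1*(-1))*(-2*(-4 + 6)))*1)*2)*16 = ((((-3 + 1)*(-2*2))*1)*2)*16 = ((-2*(-4)*1)*2)*16 = ((8*1)*2)*16 = (8*2)*16 = 16*16 = 256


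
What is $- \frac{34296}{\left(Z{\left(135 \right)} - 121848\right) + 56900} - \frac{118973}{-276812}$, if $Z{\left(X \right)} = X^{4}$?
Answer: $\frac{39499735705369}{91925300421724} \approx 0.42969$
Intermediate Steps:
$- \frac{34296}{\left(Z{\left(135 \right)} - 121848\right) + 56900} - \frac{118973}{-276812} = - \frac{34296}{\left(135^{4} - 121848\right) + 56900} - \frac{118973}{-276812} = - \frac{34296}{\left(332150625 - 121848\right) + 56900} - - \frac{118973}{276812} = - \frac{34296}{332028777 + 56900} + \frac{118973}{276812} = - \frac{34296}{332085677} + \frac{118973}{276812} = \frac{39499735705369}{91925300421724}$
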